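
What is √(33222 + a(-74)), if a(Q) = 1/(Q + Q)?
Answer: √181923635/74 ≈ 182.27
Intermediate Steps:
a(Q) = 1/(2*Q)
√(33222 + a(-74)) = √(33222 + (½)/(-74)) = √(33222 + (½)*(-1/74)) = √(33222 - 1/148) = √(4916855/148) = √181923635/74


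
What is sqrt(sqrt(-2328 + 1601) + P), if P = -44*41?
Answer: sqrt(-1804 + I*sqrt(727)) ≈ 0.3174 + 42.475*I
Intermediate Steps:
P = -1804
sqrt(sqrt(-2328 + 1601) + P) = sqrt(sqrt(-2328 + 1601) - 1804) = sqrt(sqrt(-727) - 1804) = sqrt(I*sqrt(727) - 1804) = sqrt(-1804 + I*sqrt(727))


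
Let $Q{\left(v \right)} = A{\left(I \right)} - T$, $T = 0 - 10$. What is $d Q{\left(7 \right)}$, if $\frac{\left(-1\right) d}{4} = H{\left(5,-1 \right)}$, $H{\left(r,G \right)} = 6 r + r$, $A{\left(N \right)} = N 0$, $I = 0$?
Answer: $-1400$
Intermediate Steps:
$T = -10$ ($T = 0 - 10 = -10$)
$A{\left(N \right)} = 0$
$H{\left(r,G \right)} = 7 r$
$d = -140$ ($d = - 4 \cdot 7 \cdot 5 = \left(-4\right) 35 = -140$)
$Q{\left(v \right)} = 10$ ($Q{\left(v \right)} = 0 - -10 = 0 + 10 = 10$)
$d Q{\left(7 \right)} = \left(-140\right) 10 = -1400$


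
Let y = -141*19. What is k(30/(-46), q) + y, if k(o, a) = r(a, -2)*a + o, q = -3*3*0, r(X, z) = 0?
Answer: -61632/23 ≈ -2679.7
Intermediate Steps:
y = -2679
q = 0 (q = -9*0 = 0)
k(o, a) = o (k(o, a) = 0*a + o = 0 + o = o)
k(30/(-46), q) + y = 30/(-46) - 2679 = 30*(-1/46) - 2679 = -15/23 - 2679 = -61632/23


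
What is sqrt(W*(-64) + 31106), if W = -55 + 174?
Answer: 9*sqrt(290) ≈ 153.26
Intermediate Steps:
W = 119
sqrt(W*(-64) + 31106) = sqrt(119*(-64) + 31106) = sqrt(-7616 + 31106) = sqrt(23490) = 9*sqrt(290)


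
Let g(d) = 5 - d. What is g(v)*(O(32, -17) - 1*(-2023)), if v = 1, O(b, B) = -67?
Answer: 7824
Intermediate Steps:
g(v)*(O(32, -17) - 1*(-2023)) = (5 - 1*1)*(-67 - 1*(-2023)) = (5 - 1)*(-67 + 2023) = 4*1956 = 7824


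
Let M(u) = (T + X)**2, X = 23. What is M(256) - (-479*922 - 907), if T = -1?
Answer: 443029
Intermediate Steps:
M(u) = 484 (M(u) = (-1 + 23)**2 = 22**2 = 484)
M(256) - (-479*922 - 907) = 484 - (-479*922 - 907) = 484 - (-441638 - 907) = 484 - 1*(-442545) = 484 + 442545 = 443029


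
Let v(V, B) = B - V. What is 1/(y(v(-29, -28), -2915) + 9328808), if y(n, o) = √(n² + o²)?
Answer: 4664404/43513325101819 - √8497226/87026650203638 ≈ 1.0716e-7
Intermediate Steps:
1/(y(v(-29, -28), -2915) + 9328808) = 1/(√((-28 - 1*(-29))² + (-2915)²) + 9328808) = 1/(√((-28 + 29)² + 8497225) + 9328808) = 1/(√(1² + 8497225) + 9328808) = 1/(√(1 + 8497225) + 9328808) = 1/(√8497226 + 9328808) = 1/(9328808 + √8497226)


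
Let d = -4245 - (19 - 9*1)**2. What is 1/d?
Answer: -1/4345 ≈ -0.00023015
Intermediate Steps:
d = -4345 (d = -4245 - (19 - 9)**2 = -4245 - 1*10**2 = -4245 - 1*100 = -4245 - 100 = -4345)
1/d = 1/(-4345) = -1/4345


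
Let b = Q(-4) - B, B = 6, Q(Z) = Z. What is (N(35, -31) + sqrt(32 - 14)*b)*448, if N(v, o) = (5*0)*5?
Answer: -13440*sqrt(2) ≈ -19007.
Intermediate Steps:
b = -10 (b = -4 - 1*6 = -4 - 6 = -10)
N(v, o) = 0 (N(v, o) = 0*5 = 0)
(N(35, -31) + sqrt(32 - 14)*b)*448 = (0 + sqrt(32 - 14)*(-10))*448 = (0 + sqrt(18)*(-10))*448 = (0 + (3*sqrt(2))*(-10))*448 = (0 - 30*sqrt(2))*448 = -30*sqrt(2)*448 = -13440*sqrt(2)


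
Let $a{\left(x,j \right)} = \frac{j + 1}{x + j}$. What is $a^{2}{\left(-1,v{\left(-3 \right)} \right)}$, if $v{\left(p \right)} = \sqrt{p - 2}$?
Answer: $\frac{- \sqrt{5} - 2 i}{\sqrt{5} - 2 i} \approx -0.11111 - 0.99381 i$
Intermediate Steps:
$v{\left(p \right)} = \sqrt{-2 + p}$
$a{\left(x,j \right)} = \frac{1 + j}{j + x}$
$a^{2}{\left(-1,v{\left(-3 \right)} \right)} = \left(\frac{1 + \sqrt{-2 - 3}}{\sqrt{-2 - 3} - 1}\right)^{2} = \left(\frac{1 + \sqrt{-5}}{\sqrt{-5} - 1}\right)^{2} = \left(\frac{1 + i \sqrt{5}}{i \sqrt{5} - 1}\right)^{2} = \left(\frac{1 + i \sqrt{5}}{-1 + i \sqrt{5}}\right)^{2} = \frac{\left(1 + i \sqrt{5}\right)^{2}}{\left(-1 + i \sqrt{5}\right)^{2}}$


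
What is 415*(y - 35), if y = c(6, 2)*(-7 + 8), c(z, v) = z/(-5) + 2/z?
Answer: -44654/3 ≈ -14885.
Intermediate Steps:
c(z, v) = 2/z - z/5 (c(z, v) = z*(-⅕) + 2/z = -z/5 + 2/z = 2/z - z/5)
y = -13/15 (y = (2/6 - ⅕*6)*(-7 + 8) = (2*(⅙) - 6/5)*1 = (⅓ - 6/5)*1 = -13/15*1 = -13/15 ≈ -0.86667)
415*(y - 35) = 415*(-13/15 - 35) = 415*(-538/15) = -44654/3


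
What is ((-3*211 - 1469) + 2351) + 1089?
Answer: 1338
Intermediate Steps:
((-3*211 - 1469) + 2351) + 1089 = ((-633 - 1469) + 2351) + 1089 = (-2102 + 2351) + 1089 = 249 + 1089 = 1338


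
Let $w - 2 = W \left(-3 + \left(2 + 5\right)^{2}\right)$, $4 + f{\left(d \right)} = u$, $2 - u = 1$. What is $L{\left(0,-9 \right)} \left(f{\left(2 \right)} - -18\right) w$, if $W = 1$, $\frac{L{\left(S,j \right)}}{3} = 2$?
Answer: $4320$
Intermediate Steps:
$L{\left(S,j \right)} = 6$ ($L{\left(S,j \right)} = 3 \cdot 2 = 6$)
$u = 1$ ($u = 2 - 1 = 1$)
$f{\left(d \right)} = -3$ ($f{\left(d \right)} = -4 + 1 = -3$)
$w = 48$ ($w = 2 + 1 \left(-3 + \left(2 + 5\right)^{2}\right) = 2 + 1 \left(-3 + 7^{2}\right) = 2 + 1 \left(-3 + 49\right) = 2 + 1 \cdot 46 = 2 + 46 = 48$)
$L{\left(0,-9 \right)} \left(f{\left(2 \right)} - -18\right) w = 6 \left(-3 - -18\right) 48 = 6 \left(-3 + 18\right) 48 = 6 \cdot 15 \cdot 48 = 90 \cdot 48 = 4320$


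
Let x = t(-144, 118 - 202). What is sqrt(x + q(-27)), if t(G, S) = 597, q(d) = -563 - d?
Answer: sqrt(61) ≈ 7.8102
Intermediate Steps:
x = 597
sqrt(x + q(-27)) = sqrt(597 + (-563 - 1*(-27))) = sqrt(597 + (-563 + 27)) = sqrt(597 - 536) = sqrt(61)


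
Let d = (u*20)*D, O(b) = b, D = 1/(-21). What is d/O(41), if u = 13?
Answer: -260/861 ≈ -0.30197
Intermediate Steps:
D = -1/21 ≈ -0.047619
d = -260/21 (d = (13*20)*(-1/21) = 260*(-1/21) = -260/21 ≈ -12.381)
d/O(41) = -260/21/41 = -260/21*1/41 = -260/861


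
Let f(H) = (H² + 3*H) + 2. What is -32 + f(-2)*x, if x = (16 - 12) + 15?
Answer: -32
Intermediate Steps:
f(H) = 2 + H² + 3*H
x = 19 (x = 4 + 15 = 19)
-32 + f(-2)*x = -32 + (2 + (-2)² + 3*(-2))*19 = -32 + (2 + 4 - 6)*19 = -32 + 0*19 = -32 + 0 = -32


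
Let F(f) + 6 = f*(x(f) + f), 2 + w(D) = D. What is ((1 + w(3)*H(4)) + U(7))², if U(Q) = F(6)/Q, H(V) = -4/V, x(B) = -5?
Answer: 0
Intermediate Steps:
w(D) = -2 + D
F(f) = -6 + f*(-5 + f)
U(Q) = 0 (U(Q) = (-6 + 6² - 5*6)/Q = (-6 + 36 - 30)/Q = 0/Q = 0)
((1 + w(3)*H(4)) + U(7))² = ((1 + (-2 + 3)*(-4/4)) + 0)² = ((1 + 1*(-4*¼)) + 0)² = ((1 + 1*(-1)) + 0)² = ((1 - 1) + 0)² = (0 + 0)² = 0² = 0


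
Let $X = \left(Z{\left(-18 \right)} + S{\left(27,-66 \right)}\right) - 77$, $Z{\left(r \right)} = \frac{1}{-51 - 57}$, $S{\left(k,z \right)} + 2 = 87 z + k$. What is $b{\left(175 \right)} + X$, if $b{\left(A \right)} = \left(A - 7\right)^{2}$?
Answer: $\frac{2422439}{108} \approx 22430.0$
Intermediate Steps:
$S{\left(k,z \right)} = -2 + k + 87 z$ ($S{\left(k,z \right)} = -2 + \left(87 z + k\right) = -2 + \left(k + 87 z\right) = -2 + k + 87 z$)
$Z{\left(r \right)} = - \frac{1}{108}$ ($Z{\left(r \right)} = \frac{1}{-108} = - \frac{1}{108}$)
$b{\left(A \right)} = \left(-7 + A\right)^{2}$
$X = - \frac{625753}{108}$ ($X = \left(- \frac{1}{108} + \left(-2 + 27 + 87 \left(-66\right)\right)\right) - 77 = \left(- \frac{1}{108} - 5717\right) - 77 = - \frac{617437}{108} - 77 = - \frac{625753}{108} \approx -5794.0$)
$b{\left(175 \right)} + X = \left(-7 + 175\right)^{2} - \frac{625753}{108} = 168^{2} - \frac{625753}{108} = 28224 - \frac{625753}{108} = \frac{2422439}{108}$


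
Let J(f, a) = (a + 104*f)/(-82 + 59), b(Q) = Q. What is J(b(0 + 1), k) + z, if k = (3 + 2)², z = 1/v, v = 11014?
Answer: -1420783/253322 ≈ -5.6086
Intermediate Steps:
z = 1/11014 ≈ 9.0793e-5
k = 25 (k = 5² = 25)
J(f, a) = -104*f/23 - a/23 (J(f, a) = (a + 104*f)/(-23) = (a + 104*f)*(-1/23) = -104*f/23 - a/23)
J(b(0 + 1), k) + z = (-104*(0 + 1)/23 - 1/23*25) + 1/11014 = (-104/23*1 - 25/23) + 1/11014 = (-104/23 - 25/23) + 1/11014 = -129/23 + 1/11014 = -1420783/253322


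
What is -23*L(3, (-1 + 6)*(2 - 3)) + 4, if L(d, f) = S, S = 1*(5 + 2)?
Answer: -157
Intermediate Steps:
S = 7 (S = 1*7 = 7)
L(d, f) = 7
-23*L(3, (-1 + 6)*(2 - 3)) + 4 = -23*7 + 4 = -161 + 4 = -157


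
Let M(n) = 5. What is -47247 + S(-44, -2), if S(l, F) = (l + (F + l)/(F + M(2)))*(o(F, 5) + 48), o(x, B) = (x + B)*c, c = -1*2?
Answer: -49739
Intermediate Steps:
c = -2
o(x, B) = -2*B - 2*x (o(x, B) = (x + B)*(-2) = (B + x)*(-2) = -2*B - 2*x)
S(l, F) = (38 - 2*F)*(l + (F + l)/(5 + F)) (S(l, F) = (l + (F + l)/(F + 5))*((-2*5 - 2*F) + 48) = (l + (F + l)/(5 + F))*((-10 - 2*F) + 48) = (l + (F + l)/(5 + F))*(38 - 2*F) = (38 - 2*F)*(l + (F + l)/(5 + F)))
-47247 + S(-44, -2) = -47247 + 2*(-1*(-2)² + 19*(-2) + 114*(-44) - 1*(-44)*(-2)² + 13*(-2)*(-44))/(5 - 2) = -47247 + 2*(-1*4 - 38 - 5016 - 1*(-44)*4 + 1144)/3 = -47247 + 2*(⅓)*(-4 - 38 - 5016 + 176 + 1144) = -47247 + 2*(⅓)*(-3738) = -47247 - 2492 = -49739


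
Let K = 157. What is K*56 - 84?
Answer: 8708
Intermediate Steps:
K*56 - 84 = 157*56 - 84 = 8792 - 84 = 8708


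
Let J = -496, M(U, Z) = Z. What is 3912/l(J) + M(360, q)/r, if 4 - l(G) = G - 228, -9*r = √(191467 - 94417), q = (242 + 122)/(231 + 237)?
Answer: 489/91 - 7*√3882/19410 ≈ 5.3512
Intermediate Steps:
q = 7/9 (q = 364/468 = 364*(1/468) = 7/9 ≈ 0.77778)
r = -5*√3882/9 (r = -√(191467 - 94417)/9 = -5*√3882/9 ≈ -34.614)
l(G) = 232 - G (l(G) = 4 - (G - 228) = 4 - (-228 + G) = 4 + (228 - G) = 232 - G)
3912/l(J) + M(360, q)/r = 3912/(232 - 1*(-496)) + 7/(9*((-5*√3882/9))) = 3912/(232 + 496) + 7*(-3*√3882/6470)/9 = 3912/728 - 7*√3882/19410 = 3912*(1/728) - 7*√3882/19410 = 489/91 - 7*√3882/19410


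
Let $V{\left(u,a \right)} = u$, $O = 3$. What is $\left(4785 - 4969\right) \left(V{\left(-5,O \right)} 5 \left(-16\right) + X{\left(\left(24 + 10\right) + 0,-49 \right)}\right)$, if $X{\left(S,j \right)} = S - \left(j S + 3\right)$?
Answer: $-385848$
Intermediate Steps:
$X{\left(S,j \right)} = -3 + S - S j$ ($X{\left(S,j \right)} = S - \left(S j + 3\right) = S - \left(3 + S j\right) = -3 + S - S j$)
$\left(4785 - 4969\right) \left(V{\left(-5,O \right)} 5 \left(-16\right) + X{\left(\left(24 + 10\right) + 0,-49 \right)}\right) = \left(4785 - 4969\right) \left(\left(-5\right) 5 \left(-16\right) - \left(-31 + \left(\left(24 + 10\right) + 0\right) \left(-49\right)\right)\right) = - 184 \left(\left(-25\right) \left(-16\right) - \left(-31 + \left(34 + 0\right) \left(-49\right)\right)\right) = - 184 \left(400 - \left(-31 - 1666\right)\right) = - 184 \left(400 + \left(-3 + 34 + 1666\right)\right) = - 184 \left(400 + 1697\right) = \left(-184\right) 2097 = -385848$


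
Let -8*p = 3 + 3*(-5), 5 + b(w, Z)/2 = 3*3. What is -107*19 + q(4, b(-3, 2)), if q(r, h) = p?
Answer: -4063/2 ≈ -2031.5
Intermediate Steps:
b(w, Z) = 8 (b(w, Z) = -10 + 2*(3*3) = -10 + 2*9 = -10 + 18 = 8)
p = 3/2 (p = -(3 + 3*(-5))/8 = -(3 - 15)/8 = -⅛*(-12) = 3/2 ≈ 1.5000)
q(r, h) = 3/2
-107*19 + q(4, b(-3, 2)) = -107*19 + 3/2 = -2033 + 3/2 = -4063/2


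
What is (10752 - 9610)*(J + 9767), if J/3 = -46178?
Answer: -147051914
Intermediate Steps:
J = -138534 (J = 3*(-46178) = -138534)
(10752 - 9610)*(J + 9767) = (10752 - 9610)*(-138534 + 9767) = 1142*(-128767) = -147051914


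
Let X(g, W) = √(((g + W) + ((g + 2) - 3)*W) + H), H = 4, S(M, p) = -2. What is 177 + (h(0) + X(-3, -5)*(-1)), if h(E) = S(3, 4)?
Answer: 171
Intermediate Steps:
h(E) = -2
X(g, W) = √(4 + W + g + W*(-1 + g)) (X(g, W) = √(((g + W) + ((g + 2) - 3)*W) + 4) = √(((W + g) + ((2 + g) - 3)*W) + 4) = √(((W + g) + (-1 + g)*W) + 4) = √(((W + g) + W*(-1 + g)) + 4) = √((W + g + W*(-1 + g)) + 4) = √(4 + W + g + W*(-1 + g)))
177 + (h(0) + X(-3, -5)*(-1)) = 177 + (-2 + √(4 - 3 - 5*(-3))*(-1)) = 177 + (-2 + √(4 - 3 + 15)*(-1)) = 177 + (-2 + √16*(-1)) = 177 + (-2 + 4*(-1)) = 177 + (-2 - 4) = 177 - 6 = 171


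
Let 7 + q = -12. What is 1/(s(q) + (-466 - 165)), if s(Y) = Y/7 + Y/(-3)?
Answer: -21/13175 ≈ -0.0015939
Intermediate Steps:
q = -19 (q = -7 - 12 = -19)
s(Y) = -4*Y/21 (s(Y) = Y*(1/7) + Y*(-1/3) = Y/7 - Y/3 = -4*Y/21)
1/(s(q) + (-466 - 165)) = 1/(-4/21*(-19) + (-466 - 165)) = 1/(76/21 - 631) = 1/(-13175/21) = -21/13175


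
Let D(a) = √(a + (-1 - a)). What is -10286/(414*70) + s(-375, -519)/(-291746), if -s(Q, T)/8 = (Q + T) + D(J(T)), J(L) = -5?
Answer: -114577297/301957110 + 4*I/145873 ≈ -0.37945 + 2.7421e-5*I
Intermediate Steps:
D(a) = I (D(a) = √(-1) = I)
s(Q, T) = -8*I - 8*Q - 8*T (s(Q, T) = -8*((Q + T) + I) = -8*(I + Q + T) = -8*I - 8*Q - 8*T)
-10286/(414*70) + s(-375, -519)/(-291746) = -10286/(414*70) + (-8*I - 8*(-375) - 8*(-519))/(-291746) = -10286/28980 + (-8*I + 3000 + 4152)*(-1/291746) = -10286*1/28980 + (7152 - 8*I)*(-1/291746) = -5143/14490 + (-3576/145873 + 4*I/145873) = -114577297/301957110 + 4*I/145873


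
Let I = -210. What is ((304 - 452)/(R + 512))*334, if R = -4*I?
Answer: -6179/169 ≈ -36.562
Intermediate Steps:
R = 840 (R = -4*(-210) = 840)
((304 - 452)/(R + 512))*334 = ((304 - 452)/(840 + 512))*334 = -148/1352*334 = -148*1/1352*334 = -37/338*334 = -6179/169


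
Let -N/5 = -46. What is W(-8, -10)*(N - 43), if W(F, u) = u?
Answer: -1870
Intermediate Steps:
N = 230 (N = -5*(-46) = 230)
W(-8, -10)*(N - 43) = -10*(230 - 43) = -10*187 = -1870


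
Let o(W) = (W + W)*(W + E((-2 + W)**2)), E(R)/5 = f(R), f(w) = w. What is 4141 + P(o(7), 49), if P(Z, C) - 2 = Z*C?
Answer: 94695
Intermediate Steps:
E(R) = 5*R
o(W) = 2*W*(W + 5*(-2 + W)**2) (o(W) = (W + W)*(W + 5*(-2 + W)**2) = (2*W)*(W + 5*(-2 + W)**2) = 2*W*(W + 5*(-2 + W)**2))
P(Z, C) = 2 + C*Z (P(Z, C) = 2 + Z*C = 2 + C*Z)
4141 + P(o(7), 49) = 4141 + (2 + 49*(2*7*(7 + 5*(-2 + 7)**2))) = 4141 + (2 + 49*(2*7*(7 + 5*5**2))) = 4141 + (2 + 49*(2*7*(7 + 5*25))) = 4141 + (2 + 49*(2*7*(7 + 125))) = 4141 + (2 + 49*(2*7*132)) = 4141 + (2 + 49*1848) = 4141 + (2 + 90552) = 4141 + 90554 = 94695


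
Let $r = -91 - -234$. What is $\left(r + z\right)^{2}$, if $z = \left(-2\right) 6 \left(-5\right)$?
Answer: $41209$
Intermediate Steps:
$r = 143$ ($r = -91 + 234 = 143$)
$z = 60$ ($z = \left(-12\right) \left(-5\right) = 60$)
$\left(r + z\right)^{2} = \left(143 + 60\right)^{2} = 203^{2} = 41209$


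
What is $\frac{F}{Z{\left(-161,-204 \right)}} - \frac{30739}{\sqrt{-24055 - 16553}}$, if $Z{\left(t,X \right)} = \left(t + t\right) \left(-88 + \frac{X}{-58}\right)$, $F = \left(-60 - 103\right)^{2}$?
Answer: $\frac{770501}{788900} + \frac{30739 i \sqrt{282}}{3384} \approx 0.97668 + 152.54 i$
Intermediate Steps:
$F = 26569$ ($F = \left(-163\right)^{2} = 26569$)
$Z{\left(t,X \right)} = 2 t \left(-88 - \frac{X}{58}\right)$ ($Z{\left(t,X \right)} = 2 t \left(-88 + X \left(- \frac{1}{58}\right)\right) = 2 t \left(-88 - \frac{X}{58}\right)$)
$\frac{F}{Z{\left(-161,-204 \right)}} - \frac{30739}{\sqrt{-24055 - 16553}} = \frac{26569}{\left(- \frac{1}{29}\right) \left(-161\right) \left(5104 - 204\right)} - \frac{30739}{\sqrt{-24055 - 16553}} = \frac{26569}{\left(- \frac{1}{29}\right) \left(-161\right) 4900} - \frac{30739}{\sqrt{-40608}} = \frac{26569}{\frac{788900}{29}} - \frac{30739}{12 i \sqrt{282}} = 26569 \cdot \frac{29}{788900} - 30739 \left(- \frac{i \sqrt{282}}{3384}\right) = \frac{770501}{788900} + \frac{30739 i \sqrt{282}}{3384}$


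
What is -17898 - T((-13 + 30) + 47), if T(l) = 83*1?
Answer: -17981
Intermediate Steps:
T(l) = 83
-17898 - T((-13 + 30) + 47) = -17898 - 1*83 = -17898 - 83 = -17981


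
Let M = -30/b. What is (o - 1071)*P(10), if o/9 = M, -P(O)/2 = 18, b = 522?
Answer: 1118664/29 ≈ 38575.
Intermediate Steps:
P(O) = -36 (P(O) = -2*18 = -36)
M = -5/87 (M = -30/522 = -30*1/522 = -5/87 ≈ -0.057471)
o = -15/29 (o = 9*(-5/87) = -15/29 ≈ -0.51724)
(o - 1071)*P(10) = (-15/29 - 1071)*(-36) = -31074/29*(-36) = 1118664/29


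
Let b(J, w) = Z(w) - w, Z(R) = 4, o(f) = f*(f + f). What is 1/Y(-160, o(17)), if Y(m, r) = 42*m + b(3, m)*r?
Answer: 1/88072 ≈ 1.1354e-5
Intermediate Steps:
o(f) = 2*f**2 (o(f) = f*(2*f) = 2*f**2)
b(J, w) = 4 - w
Y(m, r) = 42*m + r*(4 - m) (Y(m, r) = 42*m + (4 - m)*r = 42*m + r*(4 - m))
1/Y(-160, o(17)) = 1/(42*(-160) - 2*17**2*(-4 - 160)) = 1/(-6720 - 1*2*289*(-164)) = 1/(-6720 - 1*578*(-164)) = 1/(-6720 + 94792) = 1/88072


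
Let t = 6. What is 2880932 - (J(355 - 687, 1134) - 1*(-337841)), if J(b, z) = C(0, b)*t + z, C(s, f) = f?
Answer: 2543949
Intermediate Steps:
J(b, z) = z + 6*b (J(b, z) = b*6 + z = 6*b + z = z + 6*b)
2880932 - (J(355 - 687, 1134) - 1*(-337841)) = 2880932 - ((1134 + 6*(355 - 687)) - 1*(-337841)) = 2880932 - ((1134 + 6*(-332)) + 337841) = 2880932 - ((1134 - 1992) + 337841) = 2880932 - (-858 + 337841) = 2880932 - 1*336983 = 2880932 - 336983 = 2543949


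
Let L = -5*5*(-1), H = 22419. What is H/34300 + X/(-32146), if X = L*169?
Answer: 287881837/551303900 ≈ 0.52218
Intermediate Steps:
L = 25 (L = -25*(-1) = 25)
X = 4225 (X = 25*169 = 4225)
H/34300 + X/(-32146) = 22419/34300 + 4225/(-32146) = 22419*(1/34300) + 4225*(-1/32146) = 22419/34300 - 4225/32146 = 287881837/551303900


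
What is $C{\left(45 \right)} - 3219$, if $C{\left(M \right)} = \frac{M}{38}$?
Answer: $- \frac{122277}{38} \approx -3217.8$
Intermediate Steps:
$C{\left(M \right)} = \frac{M}{38}$ ($C{\left(M \right)} = M \frac{1}{38} = \frac{M}{38}$)
$C{\left(45 \right)} - 3219 = \frac{1}{38} \cdot 45 - 3219 = \frac{45}{38} - 3219 = - \frac{122277}{38}$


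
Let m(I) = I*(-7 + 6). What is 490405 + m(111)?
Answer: 490294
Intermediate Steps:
m(I) = -I (m(I) = I*(-1) = -I)
490405 + m(111) = 490405 - 1*111 = 490405 - 111 = 490294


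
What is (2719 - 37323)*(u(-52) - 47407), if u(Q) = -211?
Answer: 1647773272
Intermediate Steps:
(2719 - 37323)*(u(-52) - 47407) = (2719 - 37323)*(-211 - 47407) = -34604*(-47618) = 1647773272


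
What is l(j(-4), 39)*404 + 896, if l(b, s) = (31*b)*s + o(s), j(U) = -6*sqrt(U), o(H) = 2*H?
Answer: 32408 - 5861232*I ≈ 32408.0 - 5.8612e+6*I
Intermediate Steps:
l(b, s) = 2*s + 31*b*s (l(b, s) = (31*b)*s + 2*s = 31*b*s + 2*s = 2*s + 31*b*s)
l(j(-4), 39)*404 + 896 = (39*(2 + 31*(-12*I)))*404 + 896 = (39*(2 - 372*I))*404 + 896 = (78 - 14508*I)*404 + 896 = (31512 - 5861232*I) + 896 = 32408 - 5861232*I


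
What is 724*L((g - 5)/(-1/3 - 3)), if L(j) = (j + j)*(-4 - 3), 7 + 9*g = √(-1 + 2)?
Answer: -86156/5 ≈ -17231.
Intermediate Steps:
g = -⅔ (g = -7/9 + √(-1 + 2)/9 = -7/9 + √1/9 = -7/9 + (⅑)*1 = -7/9 + ⅑ = -⅔ ≈ -0.66667)
L(j) = -14*j (L(j) = (2*j)*(-7) = -14*j)
724*L((g - 5)/(-1/3 - 3)) = 724*(-14*(-⅔ - 5)/(-1/3 - 3)) = 724*(-(-238)/(3*(-1*⅓ - 3))) = 724*(-(-238)/(3*(-⅓ - 3))) = 724*(-(-238)/(3*(-10/3))) = 724*(-(-238)*(-3)/(3*10)) = 724*(-14*17/10) = 724*(-119/5) = -86156/5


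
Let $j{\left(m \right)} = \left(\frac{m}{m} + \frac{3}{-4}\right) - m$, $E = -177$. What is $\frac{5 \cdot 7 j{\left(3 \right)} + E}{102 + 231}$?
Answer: $- \frac{1093}{1332} \approx -0.82057$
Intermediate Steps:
$j{\left(m \right)} = \frac{1}{4} - m$ ($j{\left(m \right)} = \left(1 + 3 \left(- \frac{1}{4}\right)\right) - m = \left(1 - \frac{3}{4}\right) - m = \frac{1}{4} - m$)
$\frac{5 \cdot 7 j{\left(3 \right)} + E}{102 + 231} = \frac{5 \cdot 7 \left(\frac{1}{4} - 3\right) - 177}{102 + 231} = \frac{35 \left(\frac{1}{4} - 3\right) - 177}{333} = \left(35 \left(- \frac{11}{4}\right) - 177\right) \frac{1}{333} = \left(- \frac{385}{4} - 177\right) \frac{1}{333} = \left(- \frac{1093}{4}\right) \frac{1}{333} = - \frac{1093}{1332}$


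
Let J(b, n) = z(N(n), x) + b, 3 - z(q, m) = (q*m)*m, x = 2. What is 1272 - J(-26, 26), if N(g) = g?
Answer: 1399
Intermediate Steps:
z(q, m) = 3 - q*m**2 (z(q, m) = 3 - q*m*m = 3 - m*q*m = 3 - q*m**2)
J(b, n) = 3 + b - 4*n (J(b, n) = (3 - 1*n*2**2) + b = (3 - 1*n*4) + b = (3 - 4*n) + b = 3 + b - 4*n)
1272 - J(-26, 26) = 1272 - (3 - 26 - 4*26) = 1272 - (3 - 26 - 104) = 1272 - 1*(-127) = 1272 + 127 = 1399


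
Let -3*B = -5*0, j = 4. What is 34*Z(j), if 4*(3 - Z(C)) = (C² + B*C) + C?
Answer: -68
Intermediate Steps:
B = 0 (B = -(-5)*0/3 = -⅓*0 = 0)
Z(C) = 3 - C/4 - C²/4 (Z(C) = 3 - ((C² + 0*C) + C)/4 = 3 - ((C² + 0) + C)/4 = 3 - (C² + C)/4 = 3 - (C + C²)/4 = 3 + (-C/4 - C²/4) = 3 - C/4 - C²/4)
34*Z(j) = 34*(3 - ¼*4 - ¼*4²) = 34*(3 - 1 - ¼*16) = 34*(3 - 1 - 4) = 34*(-2) = -68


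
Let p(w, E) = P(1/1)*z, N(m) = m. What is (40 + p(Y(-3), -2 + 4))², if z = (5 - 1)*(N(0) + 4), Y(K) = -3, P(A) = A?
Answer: 3136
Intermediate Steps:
z = 16 (z = (5 - 1)*(0 + 4) = 4*4 = 16)
p(w, E) = 16 (p(w, E) = (1/1)*16 = (1*1)*16 = 1*16 = 16)
(40 + p(Y(-3), -2 + 4))² = (40 + 16)² = 56² = 3136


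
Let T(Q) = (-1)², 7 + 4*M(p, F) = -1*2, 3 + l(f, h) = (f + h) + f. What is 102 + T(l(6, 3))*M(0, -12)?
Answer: 399/4 ≈ 99.750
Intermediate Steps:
l(f, h) = -3 + h + 2*f (l(f, h) = -3 + ((f + h) + f) = -3 + (h + 2*f) = -3 + h + 2*f)
M(p, F) = -9/4 (M(p, F) = -7/4 + (-1*2)/4 = -7/4 + (¼)*(-2) = -7/4 - ½ = -9/4)
T(Q) = 1
102 + T(l(6, 3))*M(0, -12) = 102 + 1*(-9/4) = 102 - 9/4 = 399/4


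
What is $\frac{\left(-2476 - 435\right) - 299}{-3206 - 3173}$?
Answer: $\frac{3210}{6379} \approx 0.50321$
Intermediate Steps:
$\frac{\left(-2476 - 435\right) - 299}{-3206 - 3173} = \frac{\left(-2476 - 435\right) - 299}{-6379} = \left(-2911 - 299\right) \left(- \frac{1}{6379}\right) = \left(-3210\right) \left(- \frac{1}{6379}\right) = \frac{3210}{6379}$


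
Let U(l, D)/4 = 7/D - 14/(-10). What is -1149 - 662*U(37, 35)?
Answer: -26929/5 ≈ -5385.8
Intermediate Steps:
U(l, D) = 28/5 + 28/D (U(l, D) = 4*(7/D - 14/(-10)) = 4*(7/D - 14*(-⅒)) = 4*(7/D + 7/5) = 4*(7/5 + 7/D) = 28/5 + 28/D)
-1149 - 662*U(37, 35) = -1149 - 662*(28/5 + 28/35) = -1149 - 662*(28/5 + 28*(1/35)) = -1149 - 662*(28/5 + ⅘) = -1149 - 662*32/5 = -1149 - 21184/5 = -26929/5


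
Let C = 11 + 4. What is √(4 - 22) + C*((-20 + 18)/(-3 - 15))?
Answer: 5/3 + 3*I*√2 ≈ 1.6667 + 4.2426*I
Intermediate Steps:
C = 15
√(4 - 22) + C*((-20 + 18)/(-3 - 15)) = √(4 - 22) + 15*((-20 + 18)/(-3 - 15)) = √(-18) + 15*(-2/(-18)) = 3*I*√2 + 15*(-2*(-1/18)) = 3*I*√2 + 15*(⅑) = 3*I*√2 + 5/3 = 5/3 + 3*I*√2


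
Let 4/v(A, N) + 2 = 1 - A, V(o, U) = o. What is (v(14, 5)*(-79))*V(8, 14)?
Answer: 2528/15 ≈ 168.53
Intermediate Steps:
v(A, N) = 4/(-1 - A) (v(A, N) = 4/(-2 + (1 - A)) = 4/(-1 - A))
(v(14, 5)*(-79))*V(8, 14) = (-4/(1 + 14)*(-79))*8 = (-4/15*(-79))*8 = (-4*1/15*(-79))*8 = -4/15*(-79)*8 = (316/15)*8 = 2528/15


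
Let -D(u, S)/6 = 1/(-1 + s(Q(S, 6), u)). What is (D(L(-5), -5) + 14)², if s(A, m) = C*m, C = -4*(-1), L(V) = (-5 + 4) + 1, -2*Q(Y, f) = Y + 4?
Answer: 400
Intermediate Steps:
Q(Y, f) = -2 - Y/2 (Q(Y, f) = -(Y + 4)/2 = -(4 + Y)/2 = -2 - Y/2)
L(V) = 0 (L(V) = -1 + 1 = 0)
C = 4
s(A, m) = 4*m
D(u, S) = -6/(-1 + 4*u)
(D(L(-5), -5) + 14)² = (-6/(-1 + 4*0) + 14)² = (-6/(-1 + 0) + 14)² = (-6/(-1) + 14)² = (-6*(-1) + 14)² = (6 + 14)² = 20² = 400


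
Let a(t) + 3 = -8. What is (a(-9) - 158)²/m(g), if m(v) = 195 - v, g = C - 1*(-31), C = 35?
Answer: 28561/129 ≈ 221.40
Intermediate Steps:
a(t) = -11 (a(t) = -3 - 8 = -11)
g = 66 (g = 35 - 1*(-31) = 35 + 31 = 66)
(a(-9) - 158)²/m(g) = (-11 - 158)²/(195 - 1*66) = (-169)²/(195 - 66) = 28561/129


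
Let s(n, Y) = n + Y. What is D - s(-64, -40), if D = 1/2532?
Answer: 263329/2532 ≈ 104.00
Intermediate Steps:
s(n, Y) = Y + n
D = 1/2532 ≈ 0.00039494
D - s(-64, -40) = 1/2532 - (-40 - 64) = 1/2532 - 1*(-104) = 1/2532 + 104 = 263329/2532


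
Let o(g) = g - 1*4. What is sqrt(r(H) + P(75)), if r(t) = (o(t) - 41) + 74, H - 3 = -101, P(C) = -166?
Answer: I*sqrt(235) ≈ 15.33*I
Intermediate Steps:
o(g) = -4 + g (o(g) = g - 4 = -4 + g)
H = -98 (H = 3 - 101 = -98)
r(t) = 29 + t (r(t) = ((-4 + t) - 41) + 74 = (-45 + t) + 74 = 29 + t)
sqrt(r(H) + P(75)) = sqrt((29 - 98) - 166) = sqrt(-69 - 166) = sqrt(-235) = I*sqrt(235)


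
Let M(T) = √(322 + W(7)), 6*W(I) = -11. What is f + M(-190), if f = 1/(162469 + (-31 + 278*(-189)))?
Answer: 1/109896 + √11526/6 ≈ 17.893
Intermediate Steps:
W(I) = -11/6 (W(I) = (⅙)*(-11) = -11/6)
f = 1/109896 (f = 1/(162469 + (-31 - 52542)) = 1/(162469 - 52573) = 1/109896 ≈ 9.0995e-6)
M(T) = √11526/6 (M(T) = √(322 - 11/6) = √(1921/6) = √11526/6)
f + M(-190) = 1/109896 + √11526/6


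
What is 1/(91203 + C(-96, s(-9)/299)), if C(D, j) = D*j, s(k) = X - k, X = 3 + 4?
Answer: 299/27268161 ≈ 1.0965e-5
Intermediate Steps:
X = 7
s(k) = 7 - k
1/(91203 + C(-96, s(-9)/299)) = 1/(91203 - 96*(7 - 1*(-9))/299) = 1/(91203 - 96*(7 + 9)/299) = 1/(91203 - 1536/299) = 1/(27268161/299) = 299/27268161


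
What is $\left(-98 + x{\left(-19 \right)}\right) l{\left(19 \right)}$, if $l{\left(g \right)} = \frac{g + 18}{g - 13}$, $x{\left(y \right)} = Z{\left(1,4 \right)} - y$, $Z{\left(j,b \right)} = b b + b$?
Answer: $- \frac{2183}{6} \approx -363.83$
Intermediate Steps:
$Z{\left(j,b \right)} = b + b^{2}$ ($Z{\left(j,b \right)} = b^{2} + b = b + b^{2}$)
$x{\left(y \right)} = 20 - y$ ($x{\left(y \right)} = 4 \left(1 + 4\right) - y = 4 \cdot 5 - y = 20 - y$)
$l{\left(g \right)} = \frac{18 + g}{-13 + g}$
$\left(-98 + x{\left(-19 \right)}\right) l{\left(19 \right)} = \left(-98 + \left(20 - -19\right)\right) \frac{18 + 19}{-13 + 19} = \left(-98 + \left(20 + 19\right)\right) \frac{1}{6} \cdot 37 = \left(-98 + 39\right) \frac{1}{6} \cdot 37 = \left(-59\right) \frac{37}{6} = - \frac{2183}{6}$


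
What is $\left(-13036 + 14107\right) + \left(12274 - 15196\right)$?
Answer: $-1851$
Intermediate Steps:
$\left(-13036 + 14107\right) + \left(12274 - 15196\right) = 1071 - 2922 = -1851$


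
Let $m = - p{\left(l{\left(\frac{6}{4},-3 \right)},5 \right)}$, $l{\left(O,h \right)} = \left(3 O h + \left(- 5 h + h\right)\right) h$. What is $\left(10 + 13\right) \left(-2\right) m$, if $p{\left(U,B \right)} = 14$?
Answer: $644$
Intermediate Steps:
$l{\left(O,h \right)} = h \left(- 4 h + 3 O h\right)$ ($l{\left(O,h \right)} = \left(3 O h - 4 h\right) h = \left(- 4 h + 3 O h\right) h = h \left(- 4 h + 3 O h\right)$)
$m = -14$ ($m = \left(-1\right) 14 = -14$)
$\left(10 + 13\right) \left(-2\right) m = \left(10 + 13\right) \left(-2\right) \left(-14\right) = 23 \left(-2\right) \left(-14\right) = \left(-46\right) \left(-14\right) = 644$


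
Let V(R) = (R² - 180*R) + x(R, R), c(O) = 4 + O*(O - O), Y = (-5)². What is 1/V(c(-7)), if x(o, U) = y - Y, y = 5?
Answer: -1/724 ≈ -0.0013812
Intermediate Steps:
Y = 25
c(O) = 4 (c(O) = 4 + O*0 = 4 + 0 = 4)
x(o, U) = -20 (x(o, U) = 5 - 1*25 = 5 - 25 = -20)
V(R) = -20 + R² - 180*R (V(R) = (R² - 180*R) - 20 = -20 + R² - 180*R)
1/V(c(-7)) = 1/(-20 + 4² - 180*4) = 1/(-20 + 16 - 720) = 1/(-724) = -1/724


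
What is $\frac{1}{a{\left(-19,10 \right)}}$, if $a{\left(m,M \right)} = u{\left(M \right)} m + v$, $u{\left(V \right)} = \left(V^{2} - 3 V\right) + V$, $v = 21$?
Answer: $- \frac{1}{1499} \approx -0.00066711$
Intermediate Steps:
$u{\left(V \right)} = V^{2} - 2 V$
$a{\left(m,M \right)} = 21 + M m \left(-2 + M\right)$ ($a{\left(m,M \right)} = M \left(-2 + M\right) m + 21 = M m \left(-2 + M\right) + 21 = 21 + M m \left(-2 + M\right)$)
$\frac{1}{a{\left(-19,10 \right)}} = \frac{1}{21 + 10 \left(-19\right) \left(-2 + 10\right)} = \frac{1}{21 + 10 \left(-19\right) 8} = \frac{1}{21 - 1520} = \frac{1}{-1499} = - \frac{1}{1499}$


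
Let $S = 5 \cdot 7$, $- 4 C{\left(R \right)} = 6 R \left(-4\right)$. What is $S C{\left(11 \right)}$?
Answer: $2310$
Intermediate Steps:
$C{\left(R \right)} = 6 R$ ($C{\left(R \right)} = - \frac{6 R \left(-4\right)}{4} = - \frac{\left(-24\right) R}{4} = 6 R$)
$S = 35$
$S C{\left(11 \right)} = 35 \cdot 6 \cdot 11 = 35 \cdot 66 = 2310$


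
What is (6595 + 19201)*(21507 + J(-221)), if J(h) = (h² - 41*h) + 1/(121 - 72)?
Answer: 100373319432/49 ≈ 2.0484e+9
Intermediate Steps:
J(h) = 1/49 + h² - 41*h (J(h) = (h² - 41*h) + 1/49 = 1/49 + h² - 41*h)
(6595 + 19201)*(21507 + J(-221)) = (6595 + 19201)*(21507 + (1/49 + (-221)² - 41*(-221))) = 25796*(21507 + (1/49 + 48841 + 9061)) = 25796*(21507 + 2837199/49) = 25796*(3891042/49) = 100373319432/49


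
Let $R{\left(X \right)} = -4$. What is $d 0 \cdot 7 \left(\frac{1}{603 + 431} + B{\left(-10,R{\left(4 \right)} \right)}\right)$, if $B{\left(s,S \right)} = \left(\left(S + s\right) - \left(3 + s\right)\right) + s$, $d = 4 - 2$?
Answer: $0$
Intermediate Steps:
$d = 2$ ($d = 4 - 2 = 2$)
$B{\left(s,S \right)} = -3 + S + s$ ($B{\left(s,S \right)} = \left(-3 + S\right) + s = -3 + S + s$)
$d 0 \cdot 7 \left(\frac{1}{603 + 431} + B{\left(-10,R{\left(4 \right)} \right)}\right) = 2 \cdot 0 \cdot 7 \left(\frac{1}{603 + 431} - 17\right) = 0 \cdot 7 \left(\frac{1}{1034} - 17\right) = 0 \left(\frac{1}{1034} - 17\right) = 0 \left(- \frac{17577}{1034}\right) = 0$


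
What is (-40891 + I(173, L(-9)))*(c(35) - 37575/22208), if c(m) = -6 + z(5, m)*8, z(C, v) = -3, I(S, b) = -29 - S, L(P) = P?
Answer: 28921869795/22208 ≈ 1.3023e+6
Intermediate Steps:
c(m) = -30 (c(m) = -6 - 3*8 = -6 - 24 = -30)
(-40891 + I(173, L(-9)))*(c(35) - 37575/22208) = (-40891 + (-29 - 1*173))*(-30 - 37575/22208) = (-40891 + (-29 - 173))*(-30 - 37575*1/22208) = (-40891 - 202)*(-30 - 37575/22208) = -41093*(-703815/22208) = 28921869795/22208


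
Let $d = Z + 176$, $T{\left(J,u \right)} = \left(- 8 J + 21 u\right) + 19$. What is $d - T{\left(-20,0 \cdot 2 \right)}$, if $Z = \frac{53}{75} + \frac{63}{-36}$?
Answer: $- \frac{1213}{300} \approx -4.0433$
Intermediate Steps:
$Z = - \frac{313}{300}$ ($Z = 53 \cdot \frac{1}{75} + 63 \left(- \frac{1}{36}\right) = \frac{53}{75} - \frac{7}{4} = - \frac{313}{300} \approx -1.0433$)
$T{\left(J,u \right)} = 19 - 8 J + 21 u$
$d = \frac{52487}{300}$ ($d = - \frac{313}{300} + 176 = \frac{52487}{300} \approx 174.96$)
$d - T{\left(-20,0 \cdot 2 \right)} = \frac{52487}{300} - \left(19 - -160 + 21 \cdot 0 \cdot 2\right) = \frac{52487}{300} - \left(19 + 160 + 21 \cdot 0\right) = \frac{52487}{300} - \left(19 + 160 + 0\right) = \frac{52487}{300} - 179 = - \frac{1213}{300}$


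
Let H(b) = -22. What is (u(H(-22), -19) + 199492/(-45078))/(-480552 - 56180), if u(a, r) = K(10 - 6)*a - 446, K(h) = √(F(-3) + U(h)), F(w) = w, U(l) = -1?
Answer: 2538035/3024350637 + 11*I/134183 ≈ 0.0008392 + 8.1978e-5*I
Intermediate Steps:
K(h) = 2*I (K(h) = √(-3 - 1) = √(-4) = 2*I)
u(a, r) = -446 + 2*I*a (u(a, r) = (2*I)*a - 446 = 2*I*a - 446 = -446 + 2*I*a)
(u(H(-22), -19) + 199492/(-45078))/(-480552 - 56180) = ((-446 + 2*I*(-22)) + 199492/(-45078))/(-480552 - 56180) = ((-446 - 44*I) + 199492*(-1/45078))/(-536732) = ((-446 - 44*I) - 99746/22539)*(-1/536732) = (-10152140/22539 - 44*I)*(-1/536732) = 2538035/3024350637 + 11*I/134183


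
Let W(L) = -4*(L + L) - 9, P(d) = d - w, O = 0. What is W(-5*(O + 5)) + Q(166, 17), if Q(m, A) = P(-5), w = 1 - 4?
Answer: 189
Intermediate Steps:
w = -3
P(d) = 3 + d (P(d) = d - 1*(-3) = d + 3 = 3 + d)
Q(m, A) = -2 (Q(m, A) = 3 - 5 = -2)
W(L) = -9 - 8*L (W(L) = -8*L - 9 = -9 - 8*L)
W(-5*(O + 5)) + Q(166, 17) = (-9 - (-40)*(0 + 5)) - 2 = (-9 - (-40)*5) - 2 = (-9 - 8*(-25)) - 2 = (-9 + 200) - 2 = 191 - 2 = 189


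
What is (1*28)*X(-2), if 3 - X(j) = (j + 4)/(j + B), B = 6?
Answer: 70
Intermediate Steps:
X(j) = 3 - (4 + j)/(6 + j) (X(j) = 3 - (j + 4)/(j + 6) = 3 - (4 + j)/(6 + j))
(1*28)*X(-2) = (1*28)*(2*(7 - 2)/(6 - 2)) = 28*(2*5/4) = 28*(2*(¼)*5) = 28*(5/2) = 70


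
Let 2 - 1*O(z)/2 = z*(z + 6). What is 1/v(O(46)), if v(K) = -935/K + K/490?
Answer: -46844/447805 ≈ -0.10461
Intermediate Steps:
O(z) = 4 - 2*z*(6 + z) (O(z) = 4 - 2*z*(z + 6) = 4 - 2*z*(6 + z))
v(K) = -935/K + K/490 (v(K) = -935/K + K*(1/490) = -935/K + K/490)
1/v(O(46)) = 1/(-935/(4 - 12*46 - 2*46²) + (4 - 12*46 - 2*46²)/490) = 1/(-935/(4 - 552 - 2*2116) + (4 - 552 - 2*2116)/490) = 1/(-935/(4 - 552 - 4232) + (4 - 552 - 4232)/490) = 1/(-935/(-4780) + (1/490)*(-4780)) = 1/(-935*(-1/4780) - 478/49) = 1/(187/956 - 478/49) = 1/(-447805/46844) = -46844/447805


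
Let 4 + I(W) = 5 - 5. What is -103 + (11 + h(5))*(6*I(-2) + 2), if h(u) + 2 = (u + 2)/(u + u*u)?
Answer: -4592/15 ≈ -306.13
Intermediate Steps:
I(W) = -4 (I(W) = -4 + (5 - 5) = -4 + 0 = -4)
h(u) = -2 + (2 + u)/(u + u²) (h(u) = -2 + (u + 2)/(u + u*u) = -2 + (2 + u)/(u + u²))
-103 + (11 + h(5))*(6*I(-2) + 2) = -103 + (11 + (2 - 1*5 - 2*5²)/(5*(1 + 5)))*(6*(-4) + 2) = -103 + (11 + (⅕)*(2 - 5 - 2*25)/6)*(-24 + 2) = -103 + (11 + (⅕)*(⅙)*(2 - 5 - 50))*(-22) = -103 + (11 + (⅕)*(⅙)*(-53))*(-22) = -103 + (11 - 53/30)*(-22) = -103 + (277/30)*(-22) = -103 - 3047/15 = -4592/15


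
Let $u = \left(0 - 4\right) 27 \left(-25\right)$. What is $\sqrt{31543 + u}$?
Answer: $11 \sqrt{283} \approx 185.05$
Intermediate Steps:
$u = 2700$ ($u = \left(-4\right) 27 \left(-25\right) = \left(-108\right) \left(-25\right) = 2700$)
$\sqrt{31543 + u} = \sqrt{31543 + 2700} = \sqrt{34243} = 11 \sqrt{283}$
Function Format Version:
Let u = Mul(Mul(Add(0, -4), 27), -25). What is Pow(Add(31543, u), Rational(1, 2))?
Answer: Mul(11, Pow(283, Rational(1, 2))) ≈ 185.05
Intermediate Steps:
u = 2700 (u = Mul(Mul(-4, 27), -25) = Mul(-108, -25) = 2700)
Pow(Add(31543, u), Rational(1, 2)) = Pow(Add(31543, 2700), Rational(1, 2)) = Pow(34243, Rational(1, 2)) = Mul(11, Pow(283, Rational(1, 2)))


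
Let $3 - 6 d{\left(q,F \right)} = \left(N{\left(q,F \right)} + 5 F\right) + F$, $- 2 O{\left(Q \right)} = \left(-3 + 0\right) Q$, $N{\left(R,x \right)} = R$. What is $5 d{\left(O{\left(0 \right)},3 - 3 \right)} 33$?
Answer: $\frac{165}{2} \approx 82.5$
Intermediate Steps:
$O{\left(Q \right)} = \frac{3 Q}{2}$ ($O{\left(Q \right)} = - \frac{\left(-3 + 0\right) Q}{2} = - \frac{\left(-3\right) Q}{2} = \frac{3 Q}{2}$)
$d{\left(q,F \right)} = \frac{1}{2} - F - \frac{q}{6}$ ($d{\left(q,F \right)} = \frac{1}{2} - \frac{\left(q + 5 F\right) + F}{6} = \frac{1}{2} - \frac{q + 6 F}{6} = \frac{1}{2} - \left(F + \frac{q}{6}\right) = \frac{1}{2} - F - \frac{q}{6}$)
$5 d{\left(O{\left(0 \right)},3 - 3 \right)} 33 = 5 \left(\frac{1}{2} - \left(3 - 3\right) - \frac{\frac{3}{2} \cdot 0}{6}\right) 33 = 5 \left(\frac{1}{2} - 0 - 0\right) 33 = 5 \left(\frac{1}{2} + 0 + 0\right) 33 = 5 \cdot \frac{1}{2} \cdot 33 = \frac{5}{2} \cdot 33 = \frac{165}{2}$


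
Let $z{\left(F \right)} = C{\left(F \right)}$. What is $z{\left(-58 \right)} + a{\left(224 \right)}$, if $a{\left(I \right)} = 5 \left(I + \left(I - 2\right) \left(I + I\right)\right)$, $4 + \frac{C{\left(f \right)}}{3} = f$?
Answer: $498214$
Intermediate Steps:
$C{\left(f \right)} = -12 + 3 f$
$z{\left(F \right)} = -12 + 3 F$
$a{\left(I \right)} = 5 I + 10 I \left(-2 + I\right)$ ($a{\left(I \right)} = 5 \left(I + \left(-2 + I\right) 2 I\right) = 5 \left(I + 2 I \left(-2 + I\right)\right) = 5 I + 10 I \left(-2 + I\right)$)
$z{\left(-58 \right)} + a{\left(224 \right)} = \left(-12 + 3 \left(-58\right)\right) + 5 \cdot 224 \left(-3 + 2 \cdot 224\right) = \left(-12 - 174\right) + 5 \cdot 224 \left(-3 + 448\right) = -186 + 5 \cdot 224 \cdot 445 = -186 + 498400 = 498214$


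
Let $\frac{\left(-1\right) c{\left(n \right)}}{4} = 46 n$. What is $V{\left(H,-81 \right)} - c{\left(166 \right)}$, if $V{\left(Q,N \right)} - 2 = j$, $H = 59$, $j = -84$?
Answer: $30462$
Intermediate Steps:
$V{\left(Q,N \right)} = -82$ ($V{\left(Q,N \right)} = 2 - 84 = -82$)
$c{\left(n \right)} = - 184 n$ ($c{\left(n \right)} = - 4 \cdot 46 n = - 184 n$)
$V{\left(H,-81 \right)} - c{\left(166 \right)} = -82 - \left(-184\right) 166 = -82 - -30544 = -82 + 30544 = 30462$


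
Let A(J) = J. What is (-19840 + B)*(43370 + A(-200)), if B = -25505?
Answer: -1957543650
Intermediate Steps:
(-19840 + B)*(43370 + A(-200)) = (-19840 - 25505)*(43370 - 200) = -45345*43170 = -1957543650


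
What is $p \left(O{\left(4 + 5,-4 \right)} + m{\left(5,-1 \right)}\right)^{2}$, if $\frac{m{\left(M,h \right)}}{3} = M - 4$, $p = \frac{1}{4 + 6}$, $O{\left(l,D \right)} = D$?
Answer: $\frac{1}{10} \approx 0.1$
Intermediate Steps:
$p = \frac{1}{10} \approx 0.1$
$m{\left(M,h \right)} = -12 + 3 M$ ($m{\left(M,h \right)} = 3 \left(M - 4\right) = 3 \left(-4 + M\right) = -12 + 3 M$)
$p \left(O{\left(4 + 5,-4 \right)} + m{\left(5,-1 \right)}\right)^{2} = \frac{\left(-4 + \left(-12 + 3 \cdot 5\right)\right)^{2}}{10} = \frac{\left(-4 + \left(-12 + 15\right)\right)^{2}}{10} = \frac{\left(-4 + 3\right)^{2}}{10} = \frac{\left(-1\right)^{2}}{10} = \frac{1}{10} \cdot 1 = \frac{1}{10}$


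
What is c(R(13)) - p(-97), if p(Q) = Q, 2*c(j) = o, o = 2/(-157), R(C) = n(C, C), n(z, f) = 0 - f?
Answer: 15228/157 ≈ 96.994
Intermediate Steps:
n(z, f) = -f
R(C) = -C
o = -2/157 (o = 2*(-1/157) = -2/157 ≈ -0.012739)
c(j) = -1/157 (c(j) = (½)*(-2/157) = -1/157)
c(R(13)) - p(-97) = -1/157 - 1*(-97) = -1/157 + 97 = 15228/157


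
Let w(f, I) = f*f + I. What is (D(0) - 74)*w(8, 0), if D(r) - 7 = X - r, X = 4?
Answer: -4032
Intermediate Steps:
w(f, I) = I + f**2 (w(f, I) = f**2 + I = I + f**2)
D(r) = 11 - r (D(r) = 7 + (4 - r) = 11 - r)
(D(0) - 74)*w(8, 0) = ((11 - 1*0) - 74)*(0 + 8**2) = ((11 + 0) - 74)*(0 + 64) = (11 - 74)*64 = -63*64 = -4032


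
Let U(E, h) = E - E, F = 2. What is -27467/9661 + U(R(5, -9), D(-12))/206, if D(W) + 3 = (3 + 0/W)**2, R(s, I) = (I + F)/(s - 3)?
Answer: -27467/9661 ≈ -2.8431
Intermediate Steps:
R(s, I) = (2 + I)/(-3 + s) (R(s, I) = (I + 2)/(s - 3) = (2 + I)/(-3 + s))
D(W) = 6 (D(W) = -3 + (3 + 0/W)**2 = -3 + (3 + 0)**2 = -3 + 3**2 = -3 + 9 = 6)
U(E, h) = 0
-27467/9661 + U(R(5, -9), D(-12))/206 = -27467/9661 + 0/206 = -27467*1/9661 + 0*(1/206) = -27467/9661 + 0 = -27467/9661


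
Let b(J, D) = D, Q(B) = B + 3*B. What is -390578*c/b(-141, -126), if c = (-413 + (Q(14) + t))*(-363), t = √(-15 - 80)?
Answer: 401709473 - 23629969*I*√95/21 ≈ 4.0171e+8 - 1.0967e+7*I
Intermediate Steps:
Q(B) = 4*B
t = I*√95 (t = √(-95) = I*√95 ≈ 9.7468*I)
c = 129591 - 363*I*√95 (c = (-413 + (4*14 + I*√95))*(-363) = (-413 + (56 + I*√95))*(-363) = (-357 + I*√95)*(-363) = 129591 - 363*I*√95 ≈ 1.2959e+5 - 3538.1*I)
-390578*c/b(-141, -126) = -390578*(129591 - 363*I*√95)/(-126) = -390578*(129591 - 363*I*√95)*(-1/126) = -(-401709473 + 23629969*I*√95/21) = -390578*(-2057/2 + 121*I*√95/42) = 401709473 - 23629969*I*√95/21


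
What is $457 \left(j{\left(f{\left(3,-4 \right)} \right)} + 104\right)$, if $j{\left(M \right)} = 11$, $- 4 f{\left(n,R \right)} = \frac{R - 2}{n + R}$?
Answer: $52555$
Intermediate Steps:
$f{\left(n,R \right)} = - \frac{-2 + R}{4 \left(R + n\right)}$ ($f{\left(n,R \right)} = - \frac{\left(R - 2\right) \frac{1}{n + R}}{4} = - \frac{\left(-2 + R\right) \frac{1}{R + n}}{4} = - \frac{\frac{1}{R + n} \left(-2 + R\right)}{4} = - \frac{-2 + R}{4 \left(R + n\right)}$)
$457 \left(j{\left(f{\left(3,-4 \right)} \right)} + 104\right) = 457 \left(11 + 104\right) = 457 \cdot 115 = 52555$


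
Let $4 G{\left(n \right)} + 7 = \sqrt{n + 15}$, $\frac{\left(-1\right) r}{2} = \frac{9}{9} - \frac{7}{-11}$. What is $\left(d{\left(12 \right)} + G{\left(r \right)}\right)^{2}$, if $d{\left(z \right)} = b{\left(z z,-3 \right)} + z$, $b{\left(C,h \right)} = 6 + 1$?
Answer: $\frac{\left(759 + \sqrt{1419}\right)^{2}}{1936} \approx 327.83$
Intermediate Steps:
$r = - \frac{36}{11}$ ($r = - 2 \left(\frac{9}{9} - \frac{7}{-11}\right) = - 2 \left(9 \cdot \frac{1}{9} - - \frac{7}{11}\right) = - 2 \left(1 + \frac{7}{11}\right) = \left(-2\right) \frac{18}{11} = - \frac{36}{11} \approx -3.2727$)
$G{\left(n \right)} = - \frac{7}{4} + \frac{\sqrt{15 + n}}{4}$ ($G{\left(n \right)} = - \frac{7}{4} + \frac{\sqrt{n + 15}}{4} = - \frac{7}{4} + \frac{\sqrt{15 + n}}{4}$)
$b{\left(C,h \right)} = 7$
$d{\left(z \right)} = 7 + z$
$\left(d{\left(12 \right)} + G{\left(r \right)}\right)^{2} = \left(\left(7 + 12\right) - \left(\frac{7}{4} - \frac{\sqrt{15 - \frac{36}{11}}}{4}\right)\right)^{2} = \left(19 - \left(\frac{7}{4} - \frac{\sqrt{\frac{129}{11}}}{4}\right)\right)^{2} = \left(19 - \left(\frac{7}{4} - \frac{\frac{1}{11} \sqrt{1419}}{4}\right)\right)^{2} = \left(19 - \left(\frac{7}{4} - \frac{\sqrt{1419}}{44}\right)\right)^{2} = \left(\frac{69}{4} + \frac{\sqrt{1419}}{44}\right)^{2}$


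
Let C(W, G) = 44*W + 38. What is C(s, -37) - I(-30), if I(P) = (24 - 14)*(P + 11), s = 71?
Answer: 3352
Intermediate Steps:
C(W, G) = 38 + 44*W
I(P) = 110 + 10*P (I(P) = 10*(11 + P) = 110 + 10*P)
C(s, -37) - I(-30) = (38 + 44*71) - (110 + 10*(-30)) = (38 + 3124) - (110 - 300) = 3162 - 1*(-190) = 3162 + 190 = 3352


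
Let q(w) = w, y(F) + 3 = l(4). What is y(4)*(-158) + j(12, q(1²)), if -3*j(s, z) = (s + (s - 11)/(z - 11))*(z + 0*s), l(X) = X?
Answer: -4859/30 ≈ -161.97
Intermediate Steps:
y(F) = 1 (y(F) = -3 + 4 = 1)
j(s, z) = -z*(s + (-11 + s)/(-11 + z))/3 (j(s, z) = -(s + (s - 11)/(z - 11))*(z + 0*s)/3 = -(s + (-11 + s)/(-11 + z))*(z + 0)/3 = -(s + (-11 + s)/(-11 + z))*z/3 = -z*(s + (-11 + s)/(-11 + z))/3)
y(4)*(-158) + j(12, q(1²)) = 1*(-158) + (⅓)*1²*(11 + 10*12 - 1*12*1²)/(-11 + 1²) = -158 + (⅓)*1*(11 + 120 - 1*12*1)/(-11 + 1) = -158 + (⅓)*1*(11 + 120 - 12)/(-10) = -158 + (⅓)*1*(-⅒)*119 = -158 - 119/30 = -4859/30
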